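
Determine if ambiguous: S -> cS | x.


right-linear, alternatives start with distinct terminals 'c' vs 'x': unique leftmost derivation
Unambiguous


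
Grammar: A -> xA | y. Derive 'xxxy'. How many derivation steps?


Derivation: A => xA => xxA => xxxA => xxxy
Steps: 4


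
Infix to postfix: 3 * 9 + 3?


Left to right (same or higher precedence on left)
Postfix: 3 9 * 3 +


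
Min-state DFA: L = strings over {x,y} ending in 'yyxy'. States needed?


Track the longest suffix of input matching a prefix of 'yyxy': 5 classes (prefixes of length 0..4)
Minimal DFA: 5 states


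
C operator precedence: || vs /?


'/' is multiplicative (level 10); '||' is logical OR (level 1)
Higher level binds tighter
'/' has higher precedence than '||'


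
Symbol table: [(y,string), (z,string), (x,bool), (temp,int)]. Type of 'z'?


Lookup 'z' → type string


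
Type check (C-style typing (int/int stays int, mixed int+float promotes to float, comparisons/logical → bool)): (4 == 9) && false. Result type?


Operand types: bool && bool
Rule: logical operators take bool operands and yield bool
Result type: bool


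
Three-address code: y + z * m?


Break into single-operator statements:
t1 = z * m
t2 = y + t1


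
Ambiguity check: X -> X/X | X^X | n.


'n/n^n' has two parse trees (no precedence encoded between / and ^)
Ambiguous


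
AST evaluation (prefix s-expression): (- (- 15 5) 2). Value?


Evaluate inner: (- 15 5) = 10
Evaluate root: (- 10 2) = 8
Result: 8


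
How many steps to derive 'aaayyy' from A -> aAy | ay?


Derivation: A => aAy => aaAyy => aaayyy
Steps: 3


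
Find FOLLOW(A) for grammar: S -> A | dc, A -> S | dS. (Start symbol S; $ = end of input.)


$ ∈ FOLLOW(S). For each A -> αBβ: add FIRST(β)\{ε} to FOLLOW(B); if β nullable, add FOLLOW(A).
FOLLOW(A) = {$}


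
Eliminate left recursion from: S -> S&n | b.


Left-recursive alternatives: S&n; non-recursive: b
Introduce S': S -> bS', S' -> &nS' | ε


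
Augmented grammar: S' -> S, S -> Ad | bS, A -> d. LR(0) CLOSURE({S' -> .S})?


Start: S' -> .S
For each item with dot before a nonterminal B, add B -> .γ for every B-production
Closure: [S' -> .S, S -> .Ad, S -> .bS, A -> .d]


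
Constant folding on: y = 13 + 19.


13 + 19 = 32 at compile time
Optimized: y = 32


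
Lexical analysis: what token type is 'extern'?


Pattern: reserved word
Type: KEYWORD


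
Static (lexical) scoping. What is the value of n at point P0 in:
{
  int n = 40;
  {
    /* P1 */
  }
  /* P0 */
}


n declared in the same block as P0
n = 40


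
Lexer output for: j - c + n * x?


Scan left to right, longest-match per lexeme
Tokens: ID(j), OP(-), ID(c), OP(+), ID(n), OP(*), ID(x)


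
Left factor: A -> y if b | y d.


Common prefix: 'y'
Factored: A -> y A', A' -> if b | d


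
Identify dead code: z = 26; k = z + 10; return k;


z is read by k's definition; k is returned
No dead code


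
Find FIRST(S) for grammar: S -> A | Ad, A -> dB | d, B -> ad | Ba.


Per alternative of S: FIRST(A) = {d}; FIRST(Ad) = {d}
FIRST(S) = {d}


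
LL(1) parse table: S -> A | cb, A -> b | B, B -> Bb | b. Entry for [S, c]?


For [S, c]: 'c' ∈ FIRST(cb)
Entry: S -> cb


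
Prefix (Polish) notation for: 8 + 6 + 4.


left-to-right (same/higher precedence on left): tree is (+ (+ 8 6) 4)
Prefix: + + 8 6 4


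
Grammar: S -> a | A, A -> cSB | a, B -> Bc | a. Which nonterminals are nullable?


A nonterminal is nullable iff some alternative derives ε (directly, or every symbol in it is nullable)
Nullable: {}


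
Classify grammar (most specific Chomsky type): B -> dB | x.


Right-linear: every RHS is a terminal or a terminal followed by one nonterminal
Classification: Type 3 (Regular)


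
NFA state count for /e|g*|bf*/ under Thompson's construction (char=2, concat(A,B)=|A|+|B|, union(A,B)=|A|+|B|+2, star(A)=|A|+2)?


Syntax tree has 4 char leaf(s), 2 union(s), 2 star(s)
chars contribute 4×2 = 8; each union adds +2; each star adds +2
Total: 8 + 4 + 4 = 16 states


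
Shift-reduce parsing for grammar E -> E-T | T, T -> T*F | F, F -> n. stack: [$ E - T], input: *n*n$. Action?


'*' can extend T; shift to build T -> T*F
Action: shift


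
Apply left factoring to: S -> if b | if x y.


Common prefix: 'if'
Factored: S -> if S', S' -> b | x y


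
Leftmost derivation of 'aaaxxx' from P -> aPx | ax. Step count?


Derivation: P => aPx => aaPxx => aaaxxx
Steps: 3


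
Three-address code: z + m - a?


Break into single-operator statements:
t1 = z + m
t2 = t1 - a


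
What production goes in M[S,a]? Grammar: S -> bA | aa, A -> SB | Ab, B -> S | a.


For [S, a]: 'a' ∈ FIRST(aa)
Entry: S -> aa


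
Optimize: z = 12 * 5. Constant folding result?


12 * 5 = 60 at compile time
Optimized: z = 60


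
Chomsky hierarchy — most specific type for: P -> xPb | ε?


Single nonterminal LHS, but x^n b^n is not regular
Classification: Type 2 (Context-Free)


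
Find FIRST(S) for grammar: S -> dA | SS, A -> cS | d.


Per alternative of S: FIRST(dA) = {d}; FIRST(SS) = {d}
FIRST(S) = {d}


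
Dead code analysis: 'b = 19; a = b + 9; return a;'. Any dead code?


b is read by a's definition; a is returned
No dead code


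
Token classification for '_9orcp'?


Pattern: letter/underscore followed by alphanumerics, not a keyword
Type: IDENTIFIER


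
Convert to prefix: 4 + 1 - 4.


left-to-right (same/higher precedence on left): tree is (- (+ 4 1) 4)
Prefix: - + 4 1 4


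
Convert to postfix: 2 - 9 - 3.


Left to right (same or higher precedence on left)
Postfix: 2 9 - 3 -


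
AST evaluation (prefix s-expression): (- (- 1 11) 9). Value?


Evaluate inner: (- 1 11) = -10
Evaluate root: (- -10 9) = -19
Result: -19


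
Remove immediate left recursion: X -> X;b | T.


Left-recursive alternatives: X;b; non-recursive: T
Introduce X': X -> TX', X' -> ;bX' | ε


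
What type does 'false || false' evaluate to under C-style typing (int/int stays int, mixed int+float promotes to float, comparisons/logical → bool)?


Operand types: bool || bool
Rule: logical operators take bool operands and yield bool
Result type: bool


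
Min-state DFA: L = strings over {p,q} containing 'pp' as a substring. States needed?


KMP-style automaton: 2 progress states + 1 absorbing accept = 3
Minimal DFA: 3 states


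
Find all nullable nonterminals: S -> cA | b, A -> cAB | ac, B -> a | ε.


A nonterminal is nullable iff some alternative derives ε (directly, or every symbol in it is nullable)
Nullable: {B}


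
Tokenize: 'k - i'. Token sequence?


Scan left to right, longest-match per lexeme
Tokens: ID(k), OP(-), ID(i)


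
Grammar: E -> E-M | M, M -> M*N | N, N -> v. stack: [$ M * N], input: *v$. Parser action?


handle 'M*N' on top
Action: reduce (M -> M*N)


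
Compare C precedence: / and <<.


'/' is multiplicative (level 10); '<<' is shift (level 8)
Higher level binds tighter
'/' has higher precedence than '<<'


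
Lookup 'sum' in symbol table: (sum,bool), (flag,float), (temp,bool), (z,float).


Lookup 'sum' → type bool


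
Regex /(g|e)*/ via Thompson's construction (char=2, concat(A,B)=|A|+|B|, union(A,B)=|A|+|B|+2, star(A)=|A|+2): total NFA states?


Syntax tree has 2 char leaf(s), 1 union(s), 1 star(s)
chars contribute 2×2 = 4; each union adds +2; each star adds +2
Total: 4 + 2 + 2 = 8 states


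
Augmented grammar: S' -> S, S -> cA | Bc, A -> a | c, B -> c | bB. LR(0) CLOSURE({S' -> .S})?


Start: S' -> .S
For each item with dot before a nonterminal B, add B -> .γ for every B-production
Closure: [S' -> .S, S -> .cA, S -> .Bc, B -> .c, B -> .bB]


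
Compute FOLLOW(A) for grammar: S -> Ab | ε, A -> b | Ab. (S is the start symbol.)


$ ∈ FOLLOW(S). For each A -> αBβ: add FIRST(β)\{ε} to FOLLOW(B); if β nullable, add FOLLOW(A).
FOLLOW(A) = {b}


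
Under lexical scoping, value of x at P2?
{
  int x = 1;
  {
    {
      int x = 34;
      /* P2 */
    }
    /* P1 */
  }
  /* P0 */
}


x declared in the same block as P2
x = 34


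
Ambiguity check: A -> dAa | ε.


balanced d^n…a^n: each string has a unique parse
Unambiguous


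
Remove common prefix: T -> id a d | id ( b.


Common prefix: 'id'
Factored: T -> id T', T' -> a d | ( b


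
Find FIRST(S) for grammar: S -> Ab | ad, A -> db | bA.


Per alternative of S: FIRST(Ab) = {b, d}; FIRST(ad) = {a}
FIRST(S) = {a, b, d}


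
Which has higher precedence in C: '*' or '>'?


'*' is multiplicative (level 10); '>' is relational (level 7)
Higher level binds tighter
'*' has higher precedence than '>'


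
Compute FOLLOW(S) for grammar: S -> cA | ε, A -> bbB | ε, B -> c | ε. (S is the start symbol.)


$ ∈ FOLLOW(S). For each A -> αBβ: add FIRST(β)\{ε} to FOLLOW(B); if β nullable, add FOLLOW(A).
FOLLOW(S) = {$}


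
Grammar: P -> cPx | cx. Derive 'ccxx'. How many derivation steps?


Derivation: P => cPx => ccxx
Steps: 2


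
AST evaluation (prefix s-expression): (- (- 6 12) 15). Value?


Evaluate inner: (- 6 12) = -6
Evaluate root: (- -6 15) = -21
Result: -21


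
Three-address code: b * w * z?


Break into single-operator statements:
t1 = b * w
t2 = t1 * z


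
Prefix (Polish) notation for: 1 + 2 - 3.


left-to-right (same/higher precedence on left): tree is (- (+ 1 2) 3)
Prefix: - + 1 2 3


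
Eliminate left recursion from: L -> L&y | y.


Left-recursive alternatives: L&y; non-recursive: y
Introduce L': L -> yL', L' -> &yL' | ε


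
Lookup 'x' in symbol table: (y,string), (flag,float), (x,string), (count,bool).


Lookup 'x' → type string


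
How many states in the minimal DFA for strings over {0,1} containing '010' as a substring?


KMP-style automaton: 3 progress states + 1 absorbing accept = 4
Minimal DFA: 4 states


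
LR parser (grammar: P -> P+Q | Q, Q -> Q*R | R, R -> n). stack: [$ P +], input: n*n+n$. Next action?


no handle ('P+' is not any RHS); shift 'n'
Action: shift


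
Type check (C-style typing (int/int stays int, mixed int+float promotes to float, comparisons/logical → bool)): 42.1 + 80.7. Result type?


Operand types: float + float
Rule: mixed int/float promotes to float; int/int stays int
Result type: float


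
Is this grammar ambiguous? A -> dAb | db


balanced d^n…b^n: each string has a unique parse
Unambiguous


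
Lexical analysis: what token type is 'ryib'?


Pattern: letter/underscore followed by alphanumerics, not a keyword
Type: IDENTIFIER


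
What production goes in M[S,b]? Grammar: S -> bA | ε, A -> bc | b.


For [S, b]: 'b' ∈ FIRST(bA)
Entry: S -> bA


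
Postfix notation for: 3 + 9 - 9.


Left to right (same or higher precedence on left)
Postfix: 3 9 + 9 -


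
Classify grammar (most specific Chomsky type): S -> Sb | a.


Left-linear: every RHS is a terminal or one nonterminal followed by a terminal
Classification: Type 3 (Regular)


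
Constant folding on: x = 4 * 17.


4 * 17 = 68 at compile time
Optimized: x = 68


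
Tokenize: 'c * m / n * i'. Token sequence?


Scan left to right, longest-match per lexeme
Tokens: ID(c), OP(*), ID(m), OP(/), ID(n), OP(*), ID(i)


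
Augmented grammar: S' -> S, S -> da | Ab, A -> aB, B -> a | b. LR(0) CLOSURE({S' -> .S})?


Start: S' -> .S
For each item with dot before a nonterminal B, add B -> .γ for every B-production
Closure: [S' -> .S, S -> .da, S -> .Ab, A -> .aB]


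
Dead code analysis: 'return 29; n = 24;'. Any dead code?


statement follows a return and is unreachable
Dead: 'n = 24'


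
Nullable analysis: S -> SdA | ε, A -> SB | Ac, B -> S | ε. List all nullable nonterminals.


A nonterminal is nullable iff some alternative derives ε (directly, or every symbol in it is nullable)
Nullable: {A, B, S}


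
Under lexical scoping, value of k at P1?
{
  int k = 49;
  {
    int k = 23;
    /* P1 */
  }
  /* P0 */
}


k declared in the same block as P1
k = 23


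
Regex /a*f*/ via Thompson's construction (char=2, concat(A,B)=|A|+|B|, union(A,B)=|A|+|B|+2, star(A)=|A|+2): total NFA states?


Syntax tree has 2 char leaf(s), 0 union(s), 2 star(s)
chars contribute 2×2 = 4; each union adds +2; each star adds +2
Total: 4 + 0 + 4 = 8 states


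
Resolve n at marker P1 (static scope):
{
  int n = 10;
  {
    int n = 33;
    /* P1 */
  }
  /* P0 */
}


n declared in the same block as P1
n = 33


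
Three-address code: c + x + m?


Break into single-operator statements:
t1 = c + x
t2 = t1 + m


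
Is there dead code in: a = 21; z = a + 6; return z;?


a is read by z's definition; z is returned
No dead code


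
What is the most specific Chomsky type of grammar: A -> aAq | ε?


Single nonterminal LHS, but a^n q^n is not regular
Classification: Type 2 (Context-Free)


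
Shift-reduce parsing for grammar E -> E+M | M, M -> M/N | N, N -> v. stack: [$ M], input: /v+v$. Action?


shift '/' to continue M -> M/N
Action: shift


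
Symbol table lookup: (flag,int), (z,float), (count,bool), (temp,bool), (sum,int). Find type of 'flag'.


Lookup 'flag' → type int


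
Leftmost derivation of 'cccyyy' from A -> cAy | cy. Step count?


Derivation: A => cAy => ccAyy => cccyyy
Steps: 3


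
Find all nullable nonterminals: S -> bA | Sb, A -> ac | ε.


A nonterminal is nullable iff some alternative derives ε (directly, or every symbol in it is nullable)
Nullable: {A}


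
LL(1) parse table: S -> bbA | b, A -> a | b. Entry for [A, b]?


For [A, b]: 'b' ∈ FIRST(b)
Entry: A -> b


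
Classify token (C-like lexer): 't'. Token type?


Pattern: letter/underscore followed by alphanumerics, not a keyword
Type: IDENTIFIER


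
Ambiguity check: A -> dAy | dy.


balanced d^n…y^n: each string has a unique parse
Unambiguous


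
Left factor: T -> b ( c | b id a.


Common prefix: 'b'
Factored: T -> b T', T' -> ( c | id a


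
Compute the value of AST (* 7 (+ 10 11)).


Evaluate inner: (+ 10 11) = 21
Evaluate root: (* 7 21) = 147
Result: 147


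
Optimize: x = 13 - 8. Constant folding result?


13 - 8 = 5 at compile time
Optimized: x = 5


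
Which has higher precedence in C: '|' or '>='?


'>=' is relational (level 7); '|' is bitwise OR (level 3)
Higher level binds tighter
'>=' has higher precedence than '|'


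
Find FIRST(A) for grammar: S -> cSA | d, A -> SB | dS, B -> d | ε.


Per alternative of A: FIRST(SB) = {c, d}; FIRST(dS) = {d}
FIRST(A) = {c, d}


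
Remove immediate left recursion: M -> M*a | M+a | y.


Left-recursive alternatives: M*a, M+a; non-recursive: y
Introduce M': M -> yM', M' -> *aM' | +aM' | ε


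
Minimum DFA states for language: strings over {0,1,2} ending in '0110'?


Track the longest suffix of input matching a prefix of '0110': 5 classes (prefixes of length 0..4)
Minimal DFA: 5 states


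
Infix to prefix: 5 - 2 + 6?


left-to-right (same/higher precedence on left): tree is (+ (- 5 2) 6)
Prefix: + - 5 2 6


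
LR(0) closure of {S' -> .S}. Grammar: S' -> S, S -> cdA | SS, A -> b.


Start: S' -> .S
For each item with dot before a nonterminal B, add B -> .γ for every B-production
Closure: [S' -> .S, S -> .cdA, S -> .SS]


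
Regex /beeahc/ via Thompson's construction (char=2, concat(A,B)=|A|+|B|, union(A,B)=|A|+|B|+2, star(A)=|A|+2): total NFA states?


Syntax tree has 6 char leaf(s), 0 union(s), 0 star(s)
chars contribute 6×2 = 12; each union adds +2; each star adds +2
Total: 12 + 0 + 0 = 12 states


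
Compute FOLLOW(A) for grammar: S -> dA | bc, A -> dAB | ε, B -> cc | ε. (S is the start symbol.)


$ ∈ FOLLOW(S). For each A -> αBβ: add FIRST(β)\{ε} to FOLLOW(B); if β nullable, add FOLLOW(A).
FOLLOW(A) = {$, c}


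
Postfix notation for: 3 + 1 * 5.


* has higher precedence, evaluate 1*5 first
Postfix: 3 1 5 * +


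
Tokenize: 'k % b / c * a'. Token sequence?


Scan left to right, longest-match per lexeme
Tokens: ID(k), OP(%), ID(b), OP(/), ID(c), OP(*), ID(a)


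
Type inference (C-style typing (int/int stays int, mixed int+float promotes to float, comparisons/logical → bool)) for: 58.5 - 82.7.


Operand types: float - float
Rule: mixed int/float promotes to float; int/int stays int
Result type: float


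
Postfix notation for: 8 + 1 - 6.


Left to right (same or higher precedence on left)
Postfix: 8 1 + 6 -


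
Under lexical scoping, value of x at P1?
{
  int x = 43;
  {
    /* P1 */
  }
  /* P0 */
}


P1's block does not declare x; resolves to the enclosing declaration at depth 0
x = 43


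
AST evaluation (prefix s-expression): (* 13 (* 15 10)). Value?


Evaluate inner: (* 15 10) = 150
Evaluate root: (* 13 150) = 1950
Result: 1950


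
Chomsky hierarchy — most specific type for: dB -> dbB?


LHS has context (more than one symbol) and |LHS| ≤ |RHS|
Classification: Type 1 (Context-Sensitive)


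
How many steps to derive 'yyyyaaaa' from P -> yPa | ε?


Derivation: P => yPa => yyPaa => yyyPaaa => yyyyPaaaa => yyyyaaaa
Steps: 5


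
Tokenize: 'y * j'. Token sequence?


Scan left to right, longest-match per lexeme
Tokens: ID(y), OP(*), ID(j)


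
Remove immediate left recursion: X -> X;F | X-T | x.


Left-recursive alternatives: X;F, X-T; non-recursive: x
Introduce X': X -> xX', X' -> ;FX' | -TX' | ε


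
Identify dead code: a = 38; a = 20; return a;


first assignment to a is overwritten before any read
Dead: 'a = 38'


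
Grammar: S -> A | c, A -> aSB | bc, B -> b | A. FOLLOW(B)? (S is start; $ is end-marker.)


$ ∈ FOLLOW(S). For each A -> αBβ: add FIRST(β)\{ε} to FOLLOW(B); if β nullable, add FOLLOW(A).
FOLLOW(B) = {$, a, b}


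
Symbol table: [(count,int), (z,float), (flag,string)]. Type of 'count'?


Lookup 'count' → type int


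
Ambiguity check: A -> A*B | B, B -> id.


precedence layered via separate nonterminal B: deterministic
Unambiguous


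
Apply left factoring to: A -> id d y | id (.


Common prefix: 'id'
Factored: A -> id A', A' -> d y | (


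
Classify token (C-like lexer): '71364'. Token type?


Pattern: digits only
Type: INTEGER_LITERAL


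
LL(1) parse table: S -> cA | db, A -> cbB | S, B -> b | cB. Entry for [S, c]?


For [S, c]: 'c' ∈ FIRST(cA)
Entry: S -> cA


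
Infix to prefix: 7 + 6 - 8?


left-to-right (same/higher precedence on left): tree is (- (+ 7 6) 8)
Prefix: - + 7 6 8


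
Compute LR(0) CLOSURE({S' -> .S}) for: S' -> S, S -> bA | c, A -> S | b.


Start: S' -> .S
For each item with dot before a nonterminal B, add B -> .γ for every B-production
Closure: [S' -> .S, S -> .bA, S -> .c]


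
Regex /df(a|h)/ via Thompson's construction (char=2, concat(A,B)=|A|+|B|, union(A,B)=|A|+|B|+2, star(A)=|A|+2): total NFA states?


Syntax tree has 4 char leaf(s), 1 union(s), 0 star(s)
chars contribute 4×2 = 8; each union adds +2; each star adds +2
Total: 8 + 2 + 0 = 10 states


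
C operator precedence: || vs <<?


'<<' is shift (level 8); '||' is logical OR (level 1)
Higher level binds tighter
'<<' has higher precedence than '||'


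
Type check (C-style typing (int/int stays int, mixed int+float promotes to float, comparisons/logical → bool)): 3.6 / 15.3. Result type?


Operand types: float / float
Rule: mixed int/float promotes to float; int/int stays int
Result type: float


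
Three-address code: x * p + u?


Break into single-operator statements:
t1 = x * p
t2 = t1 + u


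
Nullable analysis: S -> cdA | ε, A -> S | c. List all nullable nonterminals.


A nonterminal is nullable iff some alternative derives ε (directly, or every symbol in it is nullable)
Nullable: {A, S}


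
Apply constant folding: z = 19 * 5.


19 * 5 = 95 at compile time
Optimized: z = 95


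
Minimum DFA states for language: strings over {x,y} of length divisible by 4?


Track length mod 4: states 0..3, accept at 0
Minimal DFA: 4 states


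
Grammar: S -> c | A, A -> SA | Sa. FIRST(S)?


Per alternative of S: FIRST(c) = {c}; FIRST(A) = {c}
FIRST(S) = {c}


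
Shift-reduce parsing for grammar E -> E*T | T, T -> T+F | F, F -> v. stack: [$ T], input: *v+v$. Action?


lookahead ∉ {+} so T won't extend; reduce E -> T
Action: reduce (E -> T)


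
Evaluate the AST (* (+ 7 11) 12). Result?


Evaluate inner: (+ 7 11) = 18
Evaluate root: (* 18 12) = 216
Result: 216


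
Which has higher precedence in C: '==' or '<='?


'<=' is relational (level 7); '==' is equality (level 6)
Higher level binds tighter
'<=' has higher precedence than '=='


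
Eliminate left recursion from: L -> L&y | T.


Left-recursive alternatives: L&y; non-recursive: T
Introduce L': L -> TL', L' -> &yL' | ε


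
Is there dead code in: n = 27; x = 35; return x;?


n is assigned but never read
Dead: 'n = 27'


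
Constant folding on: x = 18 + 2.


18 + 2 = 20 at compile time
Optimized: x = 20


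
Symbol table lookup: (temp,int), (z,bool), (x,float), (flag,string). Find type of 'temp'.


Lookup 'temp' → type int


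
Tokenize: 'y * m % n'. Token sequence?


Scan left to right, longest-match per lexeme
Tokens: ID(y), OP(*), ID(m), OP(%), ID(n)


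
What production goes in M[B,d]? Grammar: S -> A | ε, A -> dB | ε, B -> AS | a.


For [B, d]: 'd' ∈ FIRST(AS)
Entry: B -> AS


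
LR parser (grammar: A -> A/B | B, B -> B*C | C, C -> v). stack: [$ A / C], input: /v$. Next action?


'C' (not preceded by B*) is the handle for B -> C
Action: reduce (B -> C)


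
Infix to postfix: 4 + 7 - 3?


Left to right (same or higher precedence on left)
Postfix: 4 7 + 3 -


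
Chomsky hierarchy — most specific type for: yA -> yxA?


LHS has context (more than one symbol) and |LHS| ≤ |RHS|
Classification: Type 1 (Context-Sensitive)


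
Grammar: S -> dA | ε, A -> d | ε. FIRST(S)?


Per alternative of S: FIRST(dA) = {d}; FIRST(ε) = {ε}
FIRST(S) = {d, ε}


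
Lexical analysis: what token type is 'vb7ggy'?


Pattern: letter/underscore followed by alphanumerics, not a keyword
Type: IDENTIFIER


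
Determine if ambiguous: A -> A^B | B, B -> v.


precedence layered via separate nonterminal B: deterministic
Unambiguous


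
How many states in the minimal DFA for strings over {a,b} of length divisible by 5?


Track length mod 5: states 0..4, accept at 0
Minimal DFA: 5 states


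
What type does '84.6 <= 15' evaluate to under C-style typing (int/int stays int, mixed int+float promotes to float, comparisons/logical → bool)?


Operand types: float <= int
Rule: comparison yields bool
Result type: bool


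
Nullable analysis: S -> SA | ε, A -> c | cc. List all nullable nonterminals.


A nonterminal is nullable iff some alternative derives ε (directly, or every symbol in it is nullable)
Nullable: {S}


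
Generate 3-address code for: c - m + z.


Break into single-operator statements:
t1 = c - m
t2 = t1 + z


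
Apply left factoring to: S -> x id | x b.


Common prefix: 'x'
Factored: S -> x S', S' -> id | b


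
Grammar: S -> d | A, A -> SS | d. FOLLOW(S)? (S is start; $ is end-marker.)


$ ∈ FOLLOW(S). For each A -> αBβ: add FIRST(β)\{ε} to FOLLOW(B); if β nullable, add FOLLOW(A).
FOLLOW(S) = {$, d}


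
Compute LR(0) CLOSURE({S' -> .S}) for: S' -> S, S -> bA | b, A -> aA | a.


Start: S' -> .S
For each item with dot before a nonterminal B, add B -> .γ for every B-production
Closure: [S' -> .S, S -> .bA, S -> .b]


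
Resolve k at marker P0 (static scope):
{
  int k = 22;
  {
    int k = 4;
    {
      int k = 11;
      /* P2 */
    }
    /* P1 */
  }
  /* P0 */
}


k declared in the same block as P0
k = 22


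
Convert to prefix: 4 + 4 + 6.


left-to-right (same/higher precedence on left): tree is (+ (+ 4 4) 6)
Prefix: + + 4 4 6


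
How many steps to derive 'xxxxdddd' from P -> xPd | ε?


Derivation: P => xPd => xxPdd => xxxPddd => xxxxPdddd => xxxxdddd
Steps: 5


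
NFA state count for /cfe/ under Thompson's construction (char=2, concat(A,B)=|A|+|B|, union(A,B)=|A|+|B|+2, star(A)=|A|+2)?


Syntax tree has 3 char leaf(s), 0 union(s), 0 star(s)
chars contribute 3×2 = 6; each union adds +2; each star adds +2
Total: 6 + 0 + 0 = 6 states


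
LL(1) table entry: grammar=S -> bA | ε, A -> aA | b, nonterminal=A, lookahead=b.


For [A, b]: 'b' ∈ FIRST(b)
Entry: A -> b


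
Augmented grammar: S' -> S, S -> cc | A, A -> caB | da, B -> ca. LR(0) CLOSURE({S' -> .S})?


Start: S' -> .S
For each item with dot before a nonterminal B, add B -> .γ for every B-production
Closure: [S' -> .S, S -> .cc, S -> .A, A -> .caB, A -> .da]


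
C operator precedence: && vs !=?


'!=' is equality (level 6); '&&' is logical AND (level 2)
Higher level binds tighter
'!=' has higher precedence than '&&'


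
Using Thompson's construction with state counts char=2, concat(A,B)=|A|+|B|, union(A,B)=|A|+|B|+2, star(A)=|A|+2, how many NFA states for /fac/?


Syntax tree has 3 char leaf(s), 0 union(s), 0 star(s)
chars contribute 3×2 = 6; each union adds +2; each star adds +2
Total: 6 + 0 + 0 = 6 states


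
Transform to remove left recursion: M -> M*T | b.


Left-recursive alternatives: M*T; non-recursive: b
Introduce M': M -> bM', M' -> *TM' | ε


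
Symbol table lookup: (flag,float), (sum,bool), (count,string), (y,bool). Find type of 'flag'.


Lookup 'flag' → type float


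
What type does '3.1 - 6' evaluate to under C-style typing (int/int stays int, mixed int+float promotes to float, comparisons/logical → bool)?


Operand types: float - int
Rule: mixed int/float promotes to float; int/int stays int
Result type: float


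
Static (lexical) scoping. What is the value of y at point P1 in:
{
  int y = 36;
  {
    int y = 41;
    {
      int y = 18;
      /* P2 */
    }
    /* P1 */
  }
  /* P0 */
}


y declared in the same block as P1
y = 41


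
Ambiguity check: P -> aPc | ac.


balanced a^n…c^n: each string has a unique parse
Unambiguous


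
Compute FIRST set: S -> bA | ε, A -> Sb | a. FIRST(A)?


Per alternative of A: FIRST(Sb) = {b}; FIRST(a) = {a}
FIRST(A) = {a, b}


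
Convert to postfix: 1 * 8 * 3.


Left to right (same or higher precedence on left)
Postfix: 1 8 * 3 *


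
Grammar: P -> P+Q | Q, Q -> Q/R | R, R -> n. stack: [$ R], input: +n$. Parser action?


'R' (not preceded by Q/) is the handle for Q -> R
Action: reduce (Q -> R)


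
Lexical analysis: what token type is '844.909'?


Pattern: digits with a decimal point
Type: FLOAT_LITERAL


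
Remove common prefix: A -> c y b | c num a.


Common prefix: 'c'
Factored: A -> c A', A' -> y b | num a


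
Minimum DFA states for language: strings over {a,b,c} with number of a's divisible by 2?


Track (count of a) mod 2: states 0..1, accept at 0
Minimal DFA: 2 states


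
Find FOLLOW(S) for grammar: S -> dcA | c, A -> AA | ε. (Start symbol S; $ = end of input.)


$ ∈ FOLLOW(S). For each A -> αBβ: add FIRST(β)\{ε} to FOLLOW(B); if β nullable, add FOLLOW(A).
FOLLOW(S) = {$}


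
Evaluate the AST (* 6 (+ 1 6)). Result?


Evaluate inner: (+ 1 6) = 7
Evaluate root: (* 6 7) = 42
Result: 42


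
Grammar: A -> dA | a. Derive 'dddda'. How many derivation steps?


Derivation: A => dA => ddA => dddA => ddddA => dddda
Steps: 5


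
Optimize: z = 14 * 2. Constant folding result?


14 * 2 = 28 at compile time
Optimized: z = 28


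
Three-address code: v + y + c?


Break into single-operator statements:
t1 = v + y
t2 = t1 + c


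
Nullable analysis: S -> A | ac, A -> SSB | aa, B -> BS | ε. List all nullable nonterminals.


A nonterminal is nullable iff some alternative derives ε (directly, or every symbol in it is nullable)
Nullable: {B}


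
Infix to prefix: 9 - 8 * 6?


'*' binds tighter: tree is (- 9 (* 8 6))
Prefix: - 9 * 8 6


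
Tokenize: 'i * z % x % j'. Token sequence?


Scan left to right, longest-match per lexeme
Tokens: ID(i), OP(*), ID(z), OP(%), ID(x), OP(%), ID(j)


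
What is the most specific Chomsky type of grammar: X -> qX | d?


Right-linear: every RHS is a terminal or a terminal followed by one nonterminal
Classification: Type 3 (Regular)


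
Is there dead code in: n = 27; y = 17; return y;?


n is assigned but never read
Dead: 'n = 27'


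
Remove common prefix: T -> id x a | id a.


Common prefix: 'id'
Factored: T -> id T', T' -> x a | a


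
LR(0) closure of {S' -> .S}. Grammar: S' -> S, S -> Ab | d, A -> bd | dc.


Start: S' -> .S
For each item with dot before a nonterminal B, add B -> .γ for every B-production
Closure: [S' -> .S, S -> .Ab, S -> .d, A -> .bd, A -> .dc]


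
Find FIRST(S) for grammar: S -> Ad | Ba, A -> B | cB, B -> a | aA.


Per alternative of S: FIRST(Ad) = {a, c}; FIRST(Ba) = {a}
FIRST(S) = {a, c}


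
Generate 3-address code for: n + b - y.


Break into single-operator statements:
t1 = n + b
t2 = t1 - y


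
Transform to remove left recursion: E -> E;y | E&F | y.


Left-recursive alternatives: E;y, E&F; non-recursive: y
Introduce E': E -> yE', E' -> ;yE' | &FE' | ε


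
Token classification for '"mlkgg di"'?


Pattern: double-quoted sequence
Type: STRING_LITERAL


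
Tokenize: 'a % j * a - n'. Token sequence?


Scan left to right, longest-match per lexeme
Tokens: ID(a), OP(%), ID(j), OP(*), ID(a), OP(-), ID(n)


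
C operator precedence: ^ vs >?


'>' is relational (level 7); '^' is bitwise XOR (level 4)
Higher level binds tighter
'>' has higher precedence than '^'


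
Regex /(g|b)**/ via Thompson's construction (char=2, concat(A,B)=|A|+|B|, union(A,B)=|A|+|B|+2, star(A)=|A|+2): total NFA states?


Syntax tree has 2 char leaf(s), 1 union(s), 2 star(s)
chars contribute 2×2 = 4; each union adds +2; each star adds +2
Total: 4 + 2 + 4 = 10 states


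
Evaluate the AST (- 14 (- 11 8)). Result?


Evaluate inner: (- 11 8) = 3
Evaluate root: (- 14 3) = 11
Result: 11


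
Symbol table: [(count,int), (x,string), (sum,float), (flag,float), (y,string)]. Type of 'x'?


Lookup 'x' → type string


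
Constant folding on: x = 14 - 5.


14 - 5 = 9 at compile time
Optimized: x = 9


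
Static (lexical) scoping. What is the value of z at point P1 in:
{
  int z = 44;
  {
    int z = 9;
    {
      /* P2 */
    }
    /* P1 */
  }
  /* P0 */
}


z declared in the same block as P1
z = 9


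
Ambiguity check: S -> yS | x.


right-linear, alternatives start with distinct terminals 'y' vs 'x': unique leftmost derivation
Unambiguous


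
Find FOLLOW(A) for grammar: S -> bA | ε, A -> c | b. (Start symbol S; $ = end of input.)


$ ∈ FOLLOW(S). For each A -> αBβ: add FIRST(β)\{ε} to FOLLOW(B); if β nullable, add FOLLOW(A).
FOLLOW(A) = {$}


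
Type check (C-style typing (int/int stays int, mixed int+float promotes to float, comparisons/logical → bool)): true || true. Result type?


Operand types: bool || bool
Rule: logical operators take bool operands and yield bool
Result type: bool


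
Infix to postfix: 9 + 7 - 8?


Left to right (same or higher precedence on left)
Postfix: 9 7 + 8 -


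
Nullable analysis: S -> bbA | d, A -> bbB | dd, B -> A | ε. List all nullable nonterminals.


A nonterminal is nullable iff some alternative derives ε (directly, or every symbol in it is nullable)
Nullable: {B}


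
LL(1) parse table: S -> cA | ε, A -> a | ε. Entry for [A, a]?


For [A, a]: 'a' ∈ FIRST(a)
Entry: A -> a


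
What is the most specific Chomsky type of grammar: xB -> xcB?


LHS has context (more than one symbol) and |LHS| ≤ |RHS|
Classification: Type 1 (Context-Sensitive)


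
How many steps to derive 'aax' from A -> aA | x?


Derivation: A => aA => aaA => aax
Steps: 3


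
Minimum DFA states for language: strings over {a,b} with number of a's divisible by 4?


Track (count of a) mod 4: states 0..3, accept at 0
Minimal DFA: 4 states


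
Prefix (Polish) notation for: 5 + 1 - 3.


left-to-right (same/higher precedence on left): tree is (- (+ 5 1) 3)
Prefix: - + 5 1 3


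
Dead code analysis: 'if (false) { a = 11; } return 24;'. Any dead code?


condition is constant false, so the whole block is unreachable
Dead: 'if (false) { a = 11; }'


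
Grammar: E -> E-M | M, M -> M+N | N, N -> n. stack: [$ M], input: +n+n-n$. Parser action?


shift '+' to continue M -> M+N
Action: shift


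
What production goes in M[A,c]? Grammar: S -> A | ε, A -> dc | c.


For [A, c]: 'c' ∈ FIRST(c)
Entry: A -> c


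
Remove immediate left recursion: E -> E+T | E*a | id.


Left-recursive alternatives: E+T, E*a; non-recursive: id
Introduce E': E -> idE', E' -> +TE' | *aE' | ε


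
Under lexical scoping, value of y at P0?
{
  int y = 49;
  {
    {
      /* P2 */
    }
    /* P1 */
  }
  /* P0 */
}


y declared in the same block as P0
y = 49


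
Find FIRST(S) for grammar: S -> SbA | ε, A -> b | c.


Per alternative of S: FIRST(SbA) = {b}; FIRST(ε) = {ε}
FIRST(S) = {b, ε}


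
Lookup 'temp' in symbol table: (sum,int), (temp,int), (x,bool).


Lookup 'temp' → type int


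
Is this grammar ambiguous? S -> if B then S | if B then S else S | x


dangling else: 'if B then if B then x else x' parses two ways
Ambiguous


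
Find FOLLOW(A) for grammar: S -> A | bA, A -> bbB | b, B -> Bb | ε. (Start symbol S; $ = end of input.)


$ ∈ FOLLOW(S). For each A -> αBβ: add FIRST(β)\{ε} to FOLLOW(B); if β nullable, add FOLLOW(A).
FOLLOW(A) = {$}


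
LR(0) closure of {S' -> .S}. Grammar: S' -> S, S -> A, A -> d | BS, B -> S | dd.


Start: S' -> .S
For each item with dot before a nonterminal B, add B -> .γ for every B-production
Closure: [S' -> .S, S -> .A, A -> .d, A -> .BS, B -> .S, B -> .dd]


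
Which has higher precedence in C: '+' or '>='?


'+' is additive (level 9); '>=' is relational (level 7)
Higher level binds tighter
'+' has higher precedence than '>='


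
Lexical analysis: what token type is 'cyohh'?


Pattern: letter/underscore followed by alphanumerics, not a keyword
Type: IDENTIFIER


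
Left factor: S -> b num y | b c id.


Common prefix: 'b'
Factored: S -> b S', S' -> num y | c id


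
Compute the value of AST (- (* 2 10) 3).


Evaluate inner: (* 2 10) = 20
Evaluate root: (- 20 3) = 17
Result: 17


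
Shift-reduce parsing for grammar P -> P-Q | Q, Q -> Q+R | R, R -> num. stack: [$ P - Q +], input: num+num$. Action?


no handle; shift 'num'
Action: shift


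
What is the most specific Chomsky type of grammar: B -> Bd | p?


Left-linear: every RHS is a terminal or one nonterminal followed by a terminal
Classification: Type 3 (Regular)


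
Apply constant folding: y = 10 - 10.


10 - 10 = 0 at compile time
Optimized: y = 0


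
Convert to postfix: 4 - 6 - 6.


Left to right (same or higher precedence on left)
Postfix: 4 6 - 6 -


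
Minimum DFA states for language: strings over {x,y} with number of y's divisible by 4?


Track (count of y) mod 4: states 0..3, accept at 0
Minimal DFA: 4 states


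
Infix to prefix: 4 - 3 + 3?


left-to-right (same/higher precedence on left): tree is (+ (- 4 3) 3)
Prefix: + - 4 3 3


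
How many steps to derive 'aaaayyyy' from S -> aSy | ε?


Derivation: S => aSy => aaSyy => aaaSyyy => aaaaSyyyy => aaaayyyy
Steps: 5


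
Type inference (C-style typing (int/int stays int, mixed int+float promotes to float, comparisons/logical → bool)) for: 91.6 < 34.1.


Operand types: float < float
Rule: comparison yields bool
Result type: bool


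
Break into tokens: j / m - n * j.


Scan left to right, longest-match per lexeme
Tokens: ID(j), OP(/), ID(m), OP(-), ID(n), OP(*), ID(j)


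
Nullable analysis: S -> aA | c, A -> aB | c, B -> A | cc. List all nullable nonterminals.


A nonterminal is nullable iff some alternative derives ε (directly, or every symbol in it is nullable)
Nullable: {}


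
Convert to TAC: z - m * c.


Break into single-operator statements:
t1 = m * c
t2 = z - t1


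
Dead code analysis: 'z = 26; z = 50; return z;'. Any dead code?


first assignment to z is overwritten before any read
Dead: 'z = 26'


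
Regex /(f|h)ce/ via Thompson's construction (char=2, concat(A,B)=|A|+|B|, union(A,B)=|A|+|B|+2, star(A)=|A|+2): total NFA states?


Syntax tree has 4 char leaf(s), 1 union(s), 0 star(s)
chars contribute 4×2 = 8; each union adds +2; each star adds +2
Total: 8 + 2 + 0 = 10 states


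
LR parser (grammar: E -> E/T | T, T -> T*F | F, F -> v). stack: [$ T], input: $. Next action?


lookahead ∉ {*} so T won't extend; reduce E -> T
Action: reduce (E -> T)


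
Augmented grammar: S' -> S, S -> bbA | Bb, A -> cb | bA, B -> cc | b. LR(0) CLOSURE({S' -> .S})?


Start: S' -> .S
For each item with dot before a nonterminal B, add B -> .γ for every B-production
Closure: [S' -> .S, S -> .bbA, S -> .Bb, B -> .cc, B -> .b]


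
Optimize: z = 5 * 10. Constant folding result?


5 * 10 = 50 at compile time
Optimized: z = 50


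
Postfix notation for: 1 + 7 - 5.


Left to right (same or higher precedence on left)
Postfix: 1 7 + 5 -


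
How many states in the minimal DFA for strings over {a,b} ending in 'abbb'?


Track the longest suffix of input matching a prefix of 'abbb': 5 classes (prefixes of length 0..4)
Minimal DFA: 5 states


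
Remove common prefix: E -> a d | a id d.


Common prefix: 'a'
Factored: E -> a E', E' -> d | id d


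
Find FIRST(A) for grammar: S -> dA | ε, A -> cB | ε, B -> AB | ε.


Per alternative of A: FIRST(cB) = {c}; FIRST(ε) = {ε}
FIRST(A) = {c, ε}


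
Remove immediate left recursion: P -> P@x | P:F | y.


Left-recursive alternatives: P@x, P:F; non-recursive: y
Introduce P': P -> yP', P' -> @xP' | :FP' | ε


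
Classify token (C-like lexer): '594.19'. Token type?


Pattern: digits with a decimal point
Type: FLOAT_LITERAL


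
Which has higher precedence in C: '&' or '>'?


'>' is relational (level 7); '&' is bitwise AND (level 5)
Higher level binds tighter
'>' has higher precedence than '&'


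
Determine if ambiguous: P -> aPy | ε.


balanced a^n…y^n: each string has a unique parse
Unambiguous


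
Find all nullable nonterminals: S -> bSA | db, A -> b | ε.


A nonterminal is nullable iff some alternative derives ε (directly, or every symbol in it is nullable)
Nullable: {A}


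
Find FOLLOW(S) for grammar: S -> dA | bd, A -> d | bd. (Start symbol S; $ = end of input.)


$ ∈ FOLLOW(S). For each A -> αBβ: add FIRST(β)\{ε} to FOLLOW(B); if β nullable, add FOLLOW(A).
FOLLOW(S) = {$}


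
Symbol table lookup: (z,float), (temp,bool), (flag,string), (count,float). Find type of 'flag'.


Lookup 'flag' → type string


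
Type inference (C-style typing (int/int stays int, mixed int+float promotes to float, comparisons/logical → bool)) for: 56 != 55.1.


Operand types: int != float
Rule: comparison yields bool
Result type: bool


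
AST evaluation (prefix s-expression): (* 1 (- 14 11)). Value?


Evaluate inner: (- 14 11) = 3
Evaluate root: (* 1 3) = 3
Result: 3


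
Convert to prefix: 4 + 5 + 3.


left-to-right (same/higher precedence on left): tree is (+ (+ 4 5) 3)
Prefix: + + 4 5 3
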